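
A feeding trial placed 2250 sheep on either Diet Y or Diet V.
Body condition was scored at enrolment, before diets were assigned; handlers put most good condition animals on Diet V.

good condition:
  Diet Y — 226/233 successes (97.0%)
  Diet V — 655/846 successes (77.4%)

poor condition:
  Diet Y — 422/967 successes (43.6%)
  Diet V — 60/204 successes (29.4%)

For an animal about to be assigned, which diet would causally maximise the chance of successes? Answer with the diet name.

Diet Y

The starting body condition-specific comparison favours Diet Y throughout, but the pooled figures favour Diet V. The question is whether to condition on starting body condition.
Nothing the diet does changes starting body condition; the imbalance is an allocation artefact. With starting body condition also predicting the outcome, the pooled figure is confounded, and the within-stratum comparison is the causal one.
Within each level — good condition: 97.0% vs 77.4%; poor condition: 43.6% vs 29.4% — Diet Y is higher every time.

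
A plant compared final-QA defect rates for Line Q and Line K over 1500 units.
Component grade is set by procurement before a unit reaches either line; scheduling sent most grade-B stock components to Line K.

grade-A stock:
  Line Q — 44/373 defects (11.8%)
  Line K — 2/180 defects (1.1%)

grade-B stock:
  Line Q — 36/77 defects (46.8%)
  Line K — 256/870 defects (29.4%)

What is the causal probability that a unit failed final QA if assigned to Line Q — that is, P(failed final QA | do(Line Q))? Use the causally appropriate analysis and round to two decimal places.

Nothing the line does changes component grade; the imbalance is an allocation artefact. With component grade also predicting the outcome, the pooled figure is confounded, and the within-stratum comparison is the causal one.
Standardising Line Q to the population component grade mix: 0.369·44/373 + 0.631·36/77 = 0.339.

0.34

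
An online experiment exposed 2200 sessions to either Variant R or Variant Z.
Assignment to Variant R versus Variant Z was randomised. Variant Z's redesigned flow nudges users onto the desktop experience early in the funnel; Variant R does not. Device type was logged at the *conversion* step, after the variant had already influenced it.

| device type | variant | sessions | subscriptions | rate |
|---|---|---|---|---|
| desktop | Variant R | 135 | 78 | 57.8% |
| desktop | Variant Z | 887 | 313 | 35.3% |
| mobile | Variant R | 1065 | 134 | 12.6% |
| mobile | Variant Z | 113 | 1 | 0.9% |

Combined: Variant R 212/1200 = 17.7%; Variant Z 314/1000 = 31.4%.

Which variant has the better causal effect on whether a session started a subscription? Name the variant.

The stratified and pooled comparisons disagree (Variant R wins within each device type; Variant Z wins overall), so the answer turns on the causal role of device type.
The distribution of device type is itself part of what the variant does — it is an intermediate outcome. Holding it fixed would remove that part of the effect; the total effect is the pooled difference.
Pooled: Variant R 17.7% vs Variant Z 31.4%; Variant Z is higher overall.

Variant Z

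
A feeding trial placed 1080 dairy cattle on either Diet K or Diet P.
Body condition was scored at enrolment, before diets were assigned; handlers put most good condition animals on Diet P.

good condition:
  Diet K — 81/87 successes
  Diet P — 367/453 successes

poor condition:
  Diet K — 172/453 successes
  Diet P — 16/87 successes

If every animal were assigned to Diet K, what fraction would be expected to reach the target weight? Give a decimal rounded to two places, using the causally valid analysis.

Here starting body condition is a common cause — it drives both which diet a case falls under and the outcome. The crude comparison mixes populations; the stratum-specific rates are the causally relevant ones.
Standardising Diet K to the population starting body condition mix: 0.500·81/87 + 0.500·172/453 = 0.655.

0.66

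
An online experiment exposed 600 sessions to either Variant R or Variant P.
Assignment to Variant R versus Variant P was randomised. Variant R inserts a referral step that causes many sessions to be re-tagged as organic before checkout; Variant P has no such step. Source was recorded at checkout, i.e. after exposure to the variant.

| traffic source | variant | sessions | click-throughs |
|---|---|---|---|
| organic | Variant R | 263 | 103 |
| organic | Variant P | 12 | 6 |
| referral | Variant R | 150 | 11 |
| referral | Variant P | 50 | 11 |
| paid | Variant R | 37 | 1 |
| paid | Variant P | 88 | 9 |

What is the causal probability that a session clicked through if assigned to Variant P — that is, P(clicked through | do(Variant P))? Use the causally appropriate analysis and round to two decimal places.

The traffic source-specific comparison favours Variant P throughout, but the pooled figures favour Variant R. The question is whether to condition on traffic source.
Traffic source lies on the pathway variant → traffic source → outcome, so adjusting for it blocks the indirect effect. For the total causal effect of variant, use the unadjusted pooled rates.
So P(outcome | do(Variant P)) is just the pooled rate for Variant P: 26/150 = 0.173.

0.17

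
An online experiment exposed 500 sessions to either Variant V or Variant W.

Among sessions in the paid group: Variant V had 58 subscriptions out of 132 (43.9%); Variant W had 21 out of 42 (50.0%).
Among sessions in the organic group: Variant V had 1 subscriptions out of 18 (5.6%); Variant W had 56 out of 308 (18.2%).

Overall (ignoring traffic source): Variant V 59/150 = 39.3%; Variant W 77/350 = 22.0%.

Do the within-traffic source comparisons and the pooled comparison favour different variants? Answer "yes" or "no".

Within each traffic source level (paid 43.9% vs 50.0%; organic 5.6% vs 18.2%), Variant W has the higher rate every time. Pooled: 39.3% vs 22.0% — Variant V has the higher rate overall. The two comparisons disagree.

yes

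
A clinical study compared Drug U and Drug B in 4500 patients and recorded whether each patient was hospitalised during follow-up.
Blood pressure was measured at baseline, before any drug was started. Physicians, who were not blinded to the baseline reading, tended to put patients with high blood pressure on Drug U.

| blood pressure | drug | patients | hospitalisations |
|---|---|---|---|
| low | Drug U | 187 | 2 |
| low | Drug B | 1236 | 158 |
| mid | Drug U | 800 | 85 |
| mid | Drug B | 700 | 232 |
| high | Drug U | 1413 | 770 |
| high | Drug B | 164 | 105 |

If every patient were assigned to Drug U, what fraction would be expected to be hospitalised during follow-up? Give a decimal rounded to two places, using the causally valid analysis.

0.23

Blood pressure satisfies the back-door criterion: it is not a descendant of the drug, and it blocks the spurious path from drug to outcome. Adjusting for it (i.e., using the within-blood pressure rates) gives the causal effect.
Standardising Drug U to the population blood pressure mix: 0.316·2/187 + 0.333·85/800 + 0.350·770/1413 = 0.230.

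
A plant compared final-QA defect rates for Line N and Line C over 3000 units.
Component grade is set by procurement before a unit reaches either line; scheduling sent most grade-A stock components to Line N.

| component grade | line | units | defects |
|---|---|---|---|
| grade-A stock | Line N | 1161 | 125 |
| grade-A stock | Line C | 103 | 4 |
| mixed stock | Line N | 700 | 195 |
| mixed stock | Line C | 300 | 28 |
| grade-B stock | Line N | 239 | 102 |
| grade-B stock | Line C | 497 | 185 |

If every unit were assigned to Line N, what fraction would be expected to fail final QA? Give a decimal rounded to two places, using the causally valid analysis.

The stratified and pooled comparisons disagree (Line C wins within each component grade; Line N wins overall), so the answer turns on the causal role of component grade.
Component grade differs across lines for reasons unrelated to any effect of the line itself, and it separately predicts the outcome — a classic confounder. We must compare within component grade levels.
Standardising Line N to the population component grade mix: 0.421·125/1161 + 0.333·195/700 + 0.245·102/239 = 0.243.

0.24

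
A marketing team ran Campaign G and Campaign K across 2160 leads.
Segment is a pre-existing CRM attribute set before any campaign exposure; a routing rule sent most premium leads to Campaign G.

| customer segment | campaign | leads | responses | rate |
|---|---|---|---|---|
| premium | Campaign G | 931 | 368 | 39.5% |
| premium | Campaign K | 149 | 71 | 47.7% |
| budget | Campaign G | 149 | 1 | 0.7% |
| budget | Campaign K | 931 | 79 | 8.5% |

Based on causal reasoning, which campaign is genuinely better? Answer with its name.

Nothing the campaign does changes customer segment; the imbalance is an allocation artefact. With customer segment also predicting the outcome, the pooled figure is confounded, and the within-stratum comparison is the causal one.
Within each level — premium: 39.5% vs 47.7%; budget: 0.7% vs 8.5% — Campaign K is higher every time.

Campaign K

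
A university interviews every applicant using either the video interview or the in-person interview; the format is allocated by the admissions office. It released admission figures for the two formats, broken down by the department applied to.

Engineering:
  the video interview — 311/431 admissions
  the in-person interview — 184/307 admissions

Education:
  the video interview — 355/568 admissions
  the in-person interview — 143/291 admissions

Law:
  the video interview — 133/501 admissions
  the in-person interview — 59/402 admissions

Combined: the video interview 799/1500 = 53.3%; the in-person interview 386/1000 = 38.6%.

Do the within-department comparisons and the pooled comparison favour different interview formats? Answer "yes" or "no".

Within each department level (Engineering 72.2% vs 59.9%; Education 62.5% vs 49.1%; Law 26.5% vs 14.7%), the video interview has the higher rate every time. Pooled: 53.3% vs 38.6% — the video interview has the higher rate overall. They agree.

no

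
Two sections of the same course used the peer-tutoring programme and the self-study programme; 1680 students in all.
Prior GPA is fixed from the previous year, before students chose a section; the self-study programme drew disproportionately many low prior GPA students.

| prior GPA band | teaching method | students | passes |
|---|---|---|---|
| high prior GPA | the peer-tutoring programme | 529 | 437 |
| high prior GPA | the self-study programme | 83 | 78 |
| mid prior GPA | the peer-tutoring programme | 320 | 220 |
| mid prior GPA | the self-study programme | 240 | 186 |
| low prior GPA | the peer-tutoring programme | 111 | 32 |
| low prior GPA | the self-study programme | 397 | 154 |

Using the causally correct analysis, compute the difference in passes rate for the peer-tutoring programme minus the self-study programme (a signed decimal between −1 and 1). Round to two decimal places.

-0.10

Since prior GPA band is a pre-existing factor (not a product of the teaching method) and it affects the outcome on its own, it is a confounder. The stratified rates, not the pooled rate, identify the causal effect.
Adjusting over the population distribution of prior GPA band: 0.364·(0.826−0.940) + 0.333·(0.688−0.775) + 0.302·(0.288−0.388) = -0.101.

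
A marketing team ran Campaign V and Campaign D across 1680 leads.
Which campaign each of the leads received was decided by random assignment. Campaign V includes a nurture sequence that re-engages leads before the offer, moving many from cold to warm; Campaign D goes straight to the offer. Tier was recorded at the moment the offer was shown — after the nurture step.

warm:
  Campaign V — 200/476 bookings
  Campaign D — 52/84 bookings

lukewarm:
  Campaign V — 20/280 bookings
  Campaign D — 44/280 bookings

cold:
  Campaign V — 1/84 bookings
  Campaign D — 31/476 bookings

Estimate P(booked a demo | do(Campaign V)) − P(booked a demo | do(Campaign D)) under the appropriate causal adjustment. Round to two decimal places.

Within every engagement tier level Campaign D has the higher rate, yet pooled Campaign V does — Simpson's reversal.
Engagement tier is recorded after the campaign and is itself shifted by it — it sits on the causal path from campaign to outcome. Conditioning on a mediator would strip out part of the effect we want; the pooled comparison gives the total causal effect.
The causal difference is the pooled difference: 0.263 − 0.151 = +0.112.

+0.11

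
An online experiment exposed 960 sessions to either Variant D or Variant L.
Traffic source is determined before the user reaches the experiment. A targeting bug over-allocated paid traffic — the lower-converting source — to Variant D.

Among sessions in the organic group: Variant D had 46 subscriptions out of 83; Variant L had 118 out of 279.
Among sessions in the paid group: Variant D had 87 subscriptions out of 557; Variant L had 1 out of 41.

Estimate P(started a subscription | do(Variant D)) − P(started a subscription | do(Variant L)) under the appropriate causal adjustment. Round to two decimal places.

+0.13

The stratified and pooled comparisons disagree (Variant D wins within each traffic source; Variant L wins overall), so the answer turns on the causal role of traffic source.
The imbalance in traffic source arose from how sessions were allocated, not from anything the variant did; and traffic source independently affects the outcome. The pooled gap is confounded — condition on traffic source.
Adjusting over the population distribution of traffic source: 0.377·(0.554−0.423) + 0.623·(0.156−0.024) = +0.132.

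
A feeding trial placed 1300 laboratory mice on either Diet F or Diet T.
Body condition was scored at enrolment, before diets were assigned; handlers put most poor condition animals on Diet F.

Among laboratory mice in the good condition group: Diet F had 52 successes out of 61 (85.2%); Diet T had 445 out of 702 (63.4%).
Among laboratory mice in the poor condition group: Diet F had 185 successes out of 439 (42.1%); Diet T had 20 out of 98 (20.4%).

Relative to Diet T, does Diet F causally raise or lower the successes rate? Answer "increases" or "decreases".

Starting body condition satisfies the back-door criterion: it is not a descendant of the diet, and it blocks the spurious path from diet to outcome. Adjusting for it (i.e., using the within-starting body condition rates) gives the causal effect.
Within each level — good condition: 85.2% vs 63.4%; poor condition: 42.1% vs 20.4% — Diet F is higher every time.

increases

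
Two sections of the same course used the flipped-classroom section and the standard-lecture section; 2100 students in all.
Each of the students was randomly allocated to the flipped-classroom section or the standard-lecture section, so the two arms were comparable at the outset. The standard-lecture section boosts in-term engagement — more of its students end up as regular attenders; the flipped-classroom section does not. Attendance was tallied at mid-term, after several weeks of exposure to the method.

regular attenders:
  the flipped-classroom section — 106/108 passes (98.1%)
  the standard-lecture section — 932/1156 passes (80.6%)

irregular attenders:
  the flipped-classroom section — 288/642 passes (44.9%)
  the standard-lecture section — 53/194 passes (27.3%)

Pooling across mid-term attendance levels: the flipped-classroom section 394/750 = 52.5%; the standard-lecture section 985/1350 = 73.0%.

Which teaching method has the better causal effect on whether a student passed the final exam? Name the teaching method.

the standard-lecture section

Within every mid-term attendance level the flipped-classroom section has the higher rate, yet pooled the standard-lecture section does — Simpson's reversal.
Mid-term attendance is recorded after the teaching method and is itself shifted by it — it sits on the causal path from teaching method to outcome. Conditioning on a mediator would strip out part of the effect we want; the pooled comparison gives the total causal effect.
Pooled: the flipped-classroom section 52.5% vs the standard-lecture section 73.0%; the standard-lecture section is higher overall.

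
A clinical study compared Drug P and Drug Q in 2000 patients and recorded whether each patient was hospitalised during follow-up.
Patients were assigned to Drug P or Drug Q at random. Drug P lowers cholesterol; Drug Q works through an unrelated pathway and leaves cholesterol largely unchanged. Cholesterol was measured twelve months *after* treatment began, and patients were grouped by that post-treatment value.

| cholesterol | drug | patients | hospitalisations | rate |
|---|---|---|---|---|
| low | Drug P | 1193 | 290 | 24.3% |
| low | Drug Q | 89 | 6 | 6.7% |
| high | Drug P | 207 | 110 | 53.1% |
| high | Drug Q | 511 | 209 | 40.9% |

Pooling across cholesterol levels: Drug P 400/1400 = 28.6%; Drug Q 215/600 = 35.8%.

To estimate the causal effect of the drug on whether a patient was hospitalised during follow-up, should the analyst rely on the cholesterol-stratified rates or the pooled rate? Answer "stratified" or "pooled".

The stratified and pooled comparisons disagree (Drug Q wins within each cholesterol; Drug P wins overall), so the answer turns on the causal role of cholesterol.
Cholesterol here is a post-treatment variable shaped by the drug; conditioning on it would introduce bias rather than remove it. The overall comparison is the causal one.
Pooled: Drug P 28.6% vs Drug Q 35.8%; Drug P is lower overall.

pooled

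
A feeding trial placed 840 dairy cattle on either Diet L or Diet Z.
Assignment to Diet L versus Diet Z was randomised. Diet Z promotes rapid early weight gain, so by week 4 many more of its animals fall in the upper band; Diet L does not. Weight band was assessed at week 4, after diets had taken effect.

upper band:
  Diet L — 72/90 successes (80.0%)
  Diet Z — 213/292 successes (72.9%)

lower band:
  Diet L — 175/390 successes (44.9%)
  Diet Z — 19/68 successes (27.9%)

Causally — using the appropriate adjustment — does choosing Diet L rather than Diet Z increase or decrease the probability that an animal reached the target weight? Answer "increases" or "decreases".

The week-4 weight band-specific comparison favours Diet L throughout, but the pooled figures favour Diet Z. The question is whether to condition on week-4 weight band.
Week-4 weight band lies on the pathway diet → week-4 weight band → outcome, so adjusting for it blocks the indirect effect. For the total causal effect of diet, use the unadjusted pooled rates.
Pooled: Diet L 51.5% vs Diet Z 64.4%; Diet Z is higher overall.

decreases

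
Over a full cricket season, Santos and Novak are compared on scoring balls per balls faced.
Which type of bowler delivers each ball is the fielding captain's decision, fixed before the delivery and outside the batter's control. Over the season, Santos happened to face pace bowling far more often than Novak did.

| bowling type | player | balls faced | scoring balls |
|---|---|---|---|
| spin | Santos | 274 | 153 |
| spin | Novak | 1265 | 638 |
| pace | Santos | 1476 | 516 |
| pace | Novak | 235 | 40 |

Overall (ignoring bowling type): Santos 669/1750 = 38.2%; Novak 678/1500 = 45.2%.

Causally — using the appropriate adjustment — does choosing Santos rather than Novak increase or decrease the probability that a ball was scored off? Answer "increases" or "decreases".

increases

Santos is higher inside every bowling type stratum but Novak is higher in aggregate. Whether to stratify depends on how bowling type relates to the player.
The imbalance in bowling type arose from how balls faced were allocated, not from anything the player did; and bowling type independently affects the outcome. The pooled gap is confounded — condition on bowling type.
Within each level — spin: 55.8% vs 50.4%; pace: 35.0% vs 17.0% — Santos is higher every time.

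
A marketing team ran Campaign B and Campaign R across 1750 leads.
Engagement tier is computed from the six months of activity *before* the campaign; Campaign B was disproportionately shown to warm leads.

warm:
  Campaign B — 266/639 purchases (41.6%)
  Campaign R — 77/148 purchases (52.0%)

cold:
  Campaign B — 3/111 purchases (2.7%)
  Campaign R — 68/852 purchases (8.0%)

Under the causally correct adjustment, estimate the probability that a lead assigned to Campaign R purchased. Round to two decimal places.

Within every engagement tier level Campaign R has the higher rate, yet pooled Campaign B does — Simpson's reversal.
Nothing the campaign does changes engagement tier; the imbalance is an allocation artefact. With engagement tier also predicting the outcome, the pooled figure is confounded, and the within-stratum comparison is the causal one.
Standardising Campaign R to the population engagement tier mix: 0.450·77/148 + 0.550·68/852 = 0.278.

0.28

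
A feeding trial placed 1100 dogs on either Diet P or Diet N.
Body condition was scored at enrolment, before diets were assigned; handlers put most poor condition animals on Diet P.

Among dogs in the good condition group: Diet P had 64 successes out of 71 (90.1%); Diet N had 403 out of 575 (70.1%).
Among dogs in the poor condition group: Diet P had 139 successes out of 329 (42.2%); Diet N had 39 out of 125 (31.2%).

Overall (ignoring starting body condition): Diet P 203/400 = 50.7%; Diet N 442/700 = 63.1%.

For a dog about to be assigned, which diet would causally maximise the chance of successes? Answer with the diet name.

The imbalance in starting body condition arose from how dogs were allocated, not from anything the diet did; and starting body condition independently affects the outcome. The pooled gap is confounded — condition on starting body condition.
Within each level — good condition: 90.1% vs 70.1%; poor condition: 42.2% vs 31.2% — Diet P is higher every time.

Diet P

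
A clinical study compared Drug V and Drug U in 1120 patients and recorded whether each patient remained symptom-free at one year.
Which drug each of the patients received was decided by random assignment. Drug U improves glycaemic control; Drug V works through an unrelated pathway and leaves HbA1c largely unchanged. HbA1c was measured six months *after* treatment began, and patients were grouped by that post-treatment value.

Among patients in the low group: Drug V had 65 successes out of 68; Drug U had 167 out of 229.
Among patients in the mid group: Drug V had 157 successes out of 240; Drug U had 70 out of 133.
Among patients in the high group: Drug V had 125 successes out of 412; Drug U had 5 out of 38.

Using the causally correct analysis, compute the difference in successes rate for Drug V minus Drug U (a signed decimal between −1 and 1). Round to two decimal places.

-0.12

Within every HbA1c level Drug V has the higher rate, yet pooled Drug U does — Simpson's reversal.
Because the drug influences HbA1c, HbA1c is a post-treatment mediator, not a confounder. Stratifying on it would bias the estimate; the causal effect is the crude pooled difference.
The causal difference is the pooled difference: 0.482 − 0.605 = -0.123.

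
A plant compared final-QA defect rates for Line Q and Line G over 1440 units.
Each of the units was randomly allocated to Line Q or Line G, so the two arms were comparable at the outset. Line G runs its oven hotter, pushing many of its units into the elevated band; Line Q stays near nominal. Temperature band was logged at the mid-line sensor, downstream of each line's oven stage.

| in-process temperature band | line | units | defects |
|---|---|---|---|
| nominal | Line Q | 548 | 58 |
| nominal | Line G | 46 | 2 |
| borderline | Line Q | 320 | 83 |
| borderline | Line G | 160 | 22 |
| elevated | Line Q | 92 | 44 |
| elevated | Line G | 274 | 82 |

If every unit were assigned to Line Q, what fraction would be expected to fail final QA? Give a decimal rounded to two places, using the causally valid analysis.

In-process temperature band is downstream of the line. One should not condition on a consequence of treatment, so the overall rates are the right comparison.
So P(outcome | do(Line Q)) is just the pooled rate for Line Q: 185/960 = 0.193.

0.19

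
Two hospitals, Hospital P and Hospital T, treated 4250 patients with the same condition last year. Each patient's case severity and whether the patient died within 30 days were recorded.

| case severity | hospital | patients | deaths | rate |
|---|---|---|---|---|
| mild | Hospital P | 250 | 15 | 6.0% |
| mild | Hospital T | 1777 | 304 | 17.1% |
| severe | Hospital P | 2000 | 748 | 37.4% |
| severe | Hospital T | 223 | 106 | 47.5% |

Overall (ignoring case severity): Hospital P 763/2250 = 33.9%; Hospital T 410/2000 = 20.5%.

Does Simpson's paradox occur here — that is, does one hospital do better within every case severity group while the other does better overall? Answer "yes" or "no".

yes

Within each case severity level (mild 6.0% vs 17.1%; severe 37.4% vs 47.5%), Hospital P has the lower rate every time. Pooled: 33.9% vs 20.5% — Hospital T has the lower rate overall. The two comparisons disagree.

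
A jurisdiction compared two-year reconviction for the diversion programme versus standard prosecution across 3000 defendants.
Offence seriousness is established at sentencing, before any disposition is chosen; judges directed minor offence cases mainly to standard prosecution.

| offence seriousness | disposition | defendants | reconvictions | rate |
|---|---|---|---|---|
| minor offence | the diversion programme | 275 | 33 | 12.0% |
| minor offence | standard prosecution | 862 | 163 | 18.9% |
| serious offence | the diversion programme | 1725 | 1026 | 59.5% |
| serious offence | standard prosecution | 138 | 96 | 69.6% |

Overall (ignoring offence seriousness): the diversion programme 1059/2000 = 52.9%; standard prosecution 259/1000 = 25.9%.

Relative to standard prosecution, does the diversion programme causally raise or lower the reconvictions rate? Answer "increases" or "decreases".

The offence seriousness-specific comparison favours the diversion programme throughout, but the pooled figures favour standard prosecution. The question is whether to condition on offence seriousness.
Nothing the disposition does changes offence seriousness; the imbalance is an allocation artefact. With offence seriousness also predicting the outcome, the pooled figure is confounded, and the within-stratum comparison is the causal one.
Within each level — minor offence: 12.0% vs 18.9%; serious offence: 59.5% vs 69.6% — the diversion programme is lower every time.

decreases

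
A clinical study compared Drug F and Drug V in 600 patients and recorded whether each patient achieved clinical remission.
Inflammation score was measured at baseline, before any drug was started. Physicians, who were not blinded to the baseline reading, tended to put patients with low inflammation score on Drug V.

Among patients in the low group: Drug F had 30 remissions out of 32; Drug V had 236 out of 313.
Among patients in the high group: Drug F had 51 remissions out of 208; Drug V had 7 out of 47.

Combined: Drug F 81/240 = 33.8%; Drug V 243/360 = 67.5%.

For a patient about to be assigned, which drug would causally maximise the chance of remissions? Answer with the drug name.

Inflammation score satisfies the back-door criterion: it is not a descendant of the drug, and it blocks the spurious path from drug to outcome. Adjusting for it (i.e., using the within-inflammation score rates) gives the causal effect.
Within each level — low: 93.8% vs 75.4%; high: 24.5% vs 14.9% — Drug F is higher every time.

Drug F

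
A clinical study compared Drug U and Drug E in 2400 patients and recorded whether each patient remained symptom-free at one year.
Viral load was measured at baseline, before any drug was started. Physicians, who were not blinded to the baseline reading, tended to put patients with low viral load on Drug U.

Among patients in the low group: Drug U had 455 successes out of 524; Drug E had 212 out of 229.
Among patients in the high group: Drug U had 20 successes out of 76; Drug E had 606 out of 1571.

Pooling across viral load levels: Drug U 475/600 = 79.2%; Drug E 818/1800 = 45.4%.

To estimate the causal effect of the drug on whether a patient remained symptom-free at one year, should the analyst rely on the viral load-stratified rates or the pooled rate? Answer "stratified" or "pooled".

Drug E is higher inside every viral load stratum but Drug U is higher in aggregate. Whether to stratify depends on how viral load relates to the drug.
Viral load satisfies the back-door criterion: it is not a descendant of the drug, and it blocks the spurious path from drug to outcome. Adjusting for it (i.e., using the within-viral load rates) gives the causal effect.
Within each level — low: 86.8% vs 92.6%; high: 26.3% vs 38.6% — Drug E is higher every time.

stratified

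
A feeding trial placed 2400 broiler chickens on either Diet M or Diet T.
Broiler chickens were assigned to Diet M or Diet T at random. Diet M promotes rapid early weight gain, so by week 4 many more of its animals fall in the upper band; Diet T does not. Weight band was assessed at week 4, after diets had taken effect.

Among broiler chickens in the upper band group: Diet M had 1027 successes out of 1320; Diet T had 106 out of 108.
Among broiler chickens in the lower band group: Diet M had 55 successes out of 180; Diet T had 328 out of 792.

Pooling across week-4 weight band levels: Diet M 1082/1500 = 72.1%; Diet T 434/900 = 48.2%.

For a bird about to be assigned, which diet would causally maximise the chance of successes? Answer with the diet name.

Week-4 weight band here is a post-treatment variable shaped by the diet; conditioning on it would introduce bias rather than remove it. The overall comparison is the causal one.
Pooled: Diet M 72.1% vs Diet T 48.2%; Diet M is higher overall.

Diet M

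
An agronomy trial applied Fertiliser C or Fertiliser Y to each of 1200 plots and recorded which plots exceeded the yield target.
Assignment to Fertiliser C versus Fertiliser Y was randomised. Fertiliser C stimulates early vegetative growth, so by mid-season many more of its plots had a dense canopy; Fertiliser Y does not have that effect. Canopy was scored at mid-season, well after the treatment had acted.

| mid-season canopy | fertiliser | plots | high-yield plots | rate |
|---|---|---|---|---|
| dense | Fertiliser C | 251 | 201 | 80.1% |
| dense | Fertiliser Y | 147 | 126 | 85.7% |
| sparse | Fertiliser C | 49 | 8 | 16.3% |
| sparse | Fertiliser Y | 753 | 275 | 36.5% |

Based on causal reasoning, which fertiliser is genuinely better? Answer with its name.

Fertiliser Y is higher inside every mid-season canopy stratum but Fertiliser C is higher in aggregate. Whether to stratify depends on how mid-season canopy relates to the fertiliser.
Stratifying would compare fertilisers among plots the fertilisers themselves sorted into mid-season canopy groups — a form of selection on an intermediate. The unconditioned pooled rates give the total causal effect.
Pooled: Fertiliser C 69.7% vs Fertiliser Y 44.6%; Fertiliser C is higher overall.

Fertiliser C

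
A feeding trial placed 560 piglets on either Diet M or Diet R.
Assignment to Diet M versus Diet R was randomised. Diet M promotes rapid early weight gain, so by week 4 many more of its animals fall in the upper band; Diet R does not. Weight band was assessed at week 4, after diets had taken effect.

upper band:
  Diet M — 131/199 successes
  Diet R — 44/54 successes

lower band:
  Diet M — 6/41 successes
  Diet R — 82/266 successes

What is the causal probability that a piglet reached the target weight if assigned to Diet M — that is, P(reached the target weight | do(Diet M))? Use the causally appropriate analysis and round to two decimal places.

0.57

Because the diet influences week-4 weight band, week-4 weight band is a post-treatment mediator, not a confounder. Stratifying on it would bias the estimate; the causal effect is the crude pooled difference.
So P(outcome | do(Diet M)) is just the pooled rate for Diet M: 137/240 = 0.571.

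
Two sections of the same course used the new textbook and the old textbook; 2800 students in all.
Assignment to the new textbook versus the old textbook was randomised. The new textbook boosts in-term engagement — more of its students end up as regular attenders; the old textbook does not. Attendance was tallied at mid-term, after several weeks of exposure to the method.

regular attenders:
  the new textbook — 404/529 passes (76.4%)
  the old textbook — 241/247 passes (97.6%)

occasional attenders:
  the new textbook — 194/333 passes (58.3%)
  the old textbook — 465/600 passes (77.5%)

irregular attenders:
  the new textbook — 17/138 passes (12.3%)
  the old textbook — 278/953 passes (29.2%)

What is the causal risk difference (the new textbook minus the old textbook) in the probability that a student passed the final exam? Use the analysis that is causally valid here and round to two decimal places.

+0.07

The distribution of mid-term attendance is itself part of what the teaching method does — it is an intermediate outcome. Holding it fixed would remove that part of the effect; the total effect is the pooled difference.
The causal difference is the pooled difference: 0.615 − 0.547 = +0.068.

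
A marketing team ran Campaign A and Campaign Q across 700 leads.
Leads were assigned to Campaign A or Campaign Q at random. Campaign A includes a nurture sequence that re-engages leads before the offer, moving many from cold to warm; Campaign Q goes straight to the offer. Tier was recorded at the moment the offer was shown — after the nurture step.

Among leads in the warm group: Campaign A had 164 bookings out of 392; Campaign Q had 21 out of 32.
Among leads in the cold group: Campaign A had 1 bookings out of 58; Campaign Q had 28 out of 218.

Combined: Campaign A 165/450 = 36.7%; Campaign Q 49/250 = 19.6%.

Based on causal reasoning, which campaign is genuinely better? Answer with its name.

Campaign A

Within every engagement tier level Campaign Q has the higher rate, yet pooled Campaign A does — Simpson's reversal.
Engagement tier lies on the pathway campaign → engagement tier → outcome, so adjusting for it blocks the indirect effect. For the total causal effect of campaign, use the unadjusted pooled rates.
Pooled: Campaign A 36.7% vs Campaign Q 19.6%; Campaign A is higher overall.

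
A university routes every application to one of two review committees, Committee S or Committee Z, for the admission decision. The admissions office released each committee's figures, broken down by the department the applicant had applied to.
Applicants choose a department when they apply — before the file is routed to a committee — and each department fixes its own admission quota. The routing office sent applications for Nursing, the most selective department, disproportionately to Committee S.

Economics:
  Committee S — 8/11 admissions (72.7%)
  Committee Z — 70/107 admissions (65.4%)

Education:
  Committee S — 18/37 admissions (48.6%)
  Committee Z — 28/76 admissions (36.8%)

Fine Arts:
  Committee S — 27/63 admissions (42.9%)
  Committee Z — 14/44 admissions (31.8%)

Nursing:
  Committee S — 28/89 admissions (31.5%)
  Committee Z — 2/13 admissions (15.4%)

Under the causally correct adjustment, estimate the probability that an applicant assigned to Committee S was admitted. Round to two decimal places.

0.50

Department satisfies the back-door criterion: it is not a descendant of the review committee, and it blocks the spurious path from review committee to outcome. Adjusting for it (i.e., using the within-department rates) gives the causal effect.
Standardising Committee S to the population department mix: 0.268·8/11 + 0.257·18/37 + 0.243·27/63 + 0.232·28/89 = 0.497.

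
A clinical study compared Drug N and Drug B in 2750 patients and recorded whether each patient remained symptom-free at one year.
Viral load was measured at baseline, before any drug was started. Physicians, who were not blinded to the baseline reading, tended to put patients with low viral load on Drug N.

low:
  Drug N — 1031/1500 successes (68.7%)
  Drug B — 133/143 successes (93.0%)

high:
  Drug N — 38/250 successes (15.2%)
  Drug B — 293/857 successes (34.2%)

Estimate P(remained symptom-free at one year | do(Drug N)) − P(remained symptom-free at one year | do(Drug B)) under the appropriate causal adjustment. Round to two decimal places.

Nothing the drug does changes viral load; the imbalance is an allocation artefact. With viral load also predicting the outcome, the pooled figure is confounded, and the within-stratum comparison is the causal one.
Adjusting over the population distribution of viral load: 0.597·(0.687−0.930) + 0.403·(0.152−0.342) = -0.221.

-0.22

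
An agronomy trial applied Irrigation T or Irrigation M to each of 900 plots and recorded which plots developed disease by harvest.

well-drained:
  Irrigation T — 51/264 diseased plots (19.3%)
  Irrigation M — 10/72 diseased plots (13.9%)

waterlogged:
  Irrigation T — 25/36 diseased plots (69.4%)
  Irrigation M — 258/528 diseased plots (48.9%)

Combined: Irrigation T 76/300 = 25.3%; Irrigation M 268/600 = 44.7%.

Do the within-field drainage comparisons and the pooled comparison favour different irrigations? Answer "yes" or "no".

yes

Within each field drainage level (well-drained 19.3% vs 13.9%; waterlogged 69.4% vs 48.9%), Irrigation M has the lower rate every time. Pooled: 25.3% vs 44.7% — Irrigation T has the lower rate overall. The two comparisons disagree.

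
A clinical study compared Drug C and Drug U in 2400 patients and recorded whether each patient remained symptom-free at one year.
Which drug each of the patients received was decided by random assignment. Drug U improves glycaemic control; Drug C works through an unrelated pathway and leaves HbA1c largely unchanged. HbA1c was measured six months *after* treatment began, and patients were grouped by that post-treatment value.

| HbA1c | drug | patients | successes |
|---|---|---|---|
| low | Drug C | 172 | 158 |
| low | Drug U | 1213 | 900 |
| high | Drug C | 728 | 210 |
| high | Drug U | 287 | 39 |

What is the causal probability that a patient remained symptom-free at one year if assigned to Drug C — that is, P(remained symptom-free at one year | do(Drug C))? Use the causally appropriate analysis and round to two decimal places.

HbA1c is recorded after the drug and is itself shifted by it — it sits on the causal path from drug to outcome. Conditioning on a mediator would strip out part of the effect we want; the pooled comparison gives the total causal effect.
So P(outcome | do(Drug C)) is just the pooled rate for Drug C: 368/900 = 0.409.

0.41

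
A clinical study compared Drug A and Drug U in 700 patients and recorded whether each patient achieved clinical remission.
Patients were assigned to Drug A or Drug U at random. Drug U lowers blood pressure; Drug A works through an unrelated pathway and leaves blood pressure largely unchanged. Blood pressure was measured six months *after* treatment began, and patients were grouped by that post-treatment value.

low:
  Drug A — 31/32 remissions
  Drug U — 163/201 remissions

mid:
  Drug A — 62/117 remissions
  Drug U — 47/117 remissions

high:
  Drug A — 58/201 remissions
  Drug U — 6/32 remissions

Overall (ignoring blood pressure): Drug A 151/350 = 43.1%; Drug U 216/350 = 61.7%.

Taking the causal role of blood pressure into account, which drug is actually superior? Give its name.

Drug U

Blood pressure is recorded after the drug and is itself shifted by it — it sits on the causal path from drug to outcome. Conditioning on a mediator would strip out part of the effect we want; the pooled comparison gives the total causal effect.
Pooled: Drug A 43.1% vs Drug U 61.7%; Drug U is higher overall.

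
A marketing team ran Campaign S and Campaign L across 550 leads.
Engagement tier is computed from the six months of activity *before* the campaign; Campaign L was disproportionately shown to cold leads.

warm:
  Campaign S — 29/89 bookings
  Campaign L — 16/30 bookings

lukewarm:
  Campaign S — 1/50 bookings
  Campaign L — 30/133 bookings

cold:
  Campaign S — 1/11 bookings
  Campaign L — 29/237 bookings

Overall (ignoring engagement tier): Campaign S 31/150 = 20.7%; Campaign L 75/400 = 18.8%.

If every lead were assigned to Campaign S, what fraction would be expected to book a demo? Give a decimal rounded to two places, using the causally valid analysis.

0.12

The engagement tier-specific comparison favours Campaign L throughout, but the pooled figures favour Campaign S. The question is whether to condition on engagement tier.
Engagement tier differs across campaigns for reasons unrelated to any effect of the campaign itself, and it separately predicts the outcome — a classic confounder. We must compare within engagement tier levels.
Standardising Campaign S to the population engagement tier mix: 0.216·29/89 + 0.333·1/50 + 0.451·1/11 = 0.118.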